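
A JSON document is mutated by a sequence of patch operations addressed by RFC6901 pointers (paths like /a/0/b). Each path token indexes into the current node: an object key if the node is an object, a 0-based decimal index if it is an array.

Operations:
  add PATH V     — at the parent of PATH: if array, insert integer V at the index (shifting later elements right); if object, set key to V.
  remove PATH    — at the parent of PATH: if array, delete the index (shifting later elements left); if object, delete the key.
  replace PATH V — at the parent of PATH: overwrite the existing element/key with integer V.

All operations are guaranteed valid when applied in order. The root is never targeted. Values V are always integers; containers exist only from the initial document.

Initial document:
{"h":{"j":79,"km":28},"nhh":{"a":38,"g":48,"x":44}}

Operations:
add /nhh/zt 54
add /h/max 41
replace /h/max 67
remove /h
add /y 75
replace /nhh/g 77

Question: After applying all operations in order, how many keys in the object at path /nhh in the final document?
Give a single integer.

After op 1 (add /nhh/zt 54): {"h":{"j":79,"km":28},"nhh":{"a":38,"g":48,"x":44,"zt":54}}
After op 2 (add /h/max 41): {"h":{"j":79,"km":28,"max":41},"nhh":{"a":38,"g":48,"x":44,"zt":54}}
After op 3 (replace /h/max 67): {"h":{"j":79,"km":28,"max":67},"nhh":{"a":38,"g":48,"x":44,"zt":54}}
After op 4 (remove /h): {"nhh":{"a":38,"g":48,"x":44,"zt":54}}
After op 5 (add /y 75): {"nhh":{"a":38,"g":48,"x":44,"zt":54},"y":75}
After op 6 (replace /nhh/g 77): {"nhh":{"a":38,"g":77,"x":44,"zt":54},"y":75}
Size at path /nhh: 4

Answer: 4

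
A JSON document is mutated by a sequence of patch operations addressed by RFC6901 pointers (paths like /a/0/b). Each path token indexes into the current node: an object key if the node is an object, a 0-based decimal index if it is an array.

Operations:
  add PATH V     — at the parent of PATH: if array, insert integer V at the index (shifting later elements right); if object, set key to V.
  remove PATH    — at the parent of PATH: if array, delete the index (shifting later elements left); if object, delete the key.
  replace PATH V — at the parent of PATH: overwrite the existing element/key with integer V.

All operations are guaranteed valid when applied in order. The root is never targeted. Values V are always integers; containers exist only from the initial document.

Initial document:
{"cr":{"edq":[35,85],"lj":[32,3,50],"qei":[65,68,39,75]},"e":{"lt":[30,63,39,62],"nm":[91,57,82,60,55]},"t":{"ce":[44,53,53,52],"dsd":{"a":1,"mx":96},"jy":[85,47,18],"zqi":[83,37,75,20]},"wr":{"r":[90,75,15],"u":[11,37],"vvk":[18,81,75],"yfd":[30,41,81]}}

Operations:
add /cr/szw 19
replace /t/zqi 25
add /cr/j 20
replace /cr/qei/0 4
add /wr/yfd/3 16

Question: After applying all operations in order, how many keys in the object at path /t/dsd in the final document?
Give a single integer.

After op 1 (add /cr/szw 19): {"cr":{"edq":[35,85],"lj":[32,3,50],"qei":[65,68,39,75],"szw":19},"e":{"lt":[30,63,39,62],"nm":[91,57,82,60,55]},"t":{"ce":[44,53,53,52],"dsd":{"a":1,"mx":96},"jy":[85,47,18],"zqi":[83,37,75,20]},"wr":{"r":[90,75,15],"u":[11,37],"vvk":[18,81,75],"yfd":[30,41,81]}}
After op 2 (replace /t/zqi 25): {"cr":{"edq":[35,85],"lj":[32,3,50],"qei":[65,68,39,75],"szw":19},"e":{"lt":[30,63,39,62],"nm":[91,57,82,60,55]},"t":{"ce":[44,53,53,52],"dsd":{"a":1,"mx":96},"jy":[85,47,18],"zqi":25},"wr":{"r":[90,75,15],"u":[11,37],"vvk":[18,81,75],"yfd":[30,41,81]}}
After op 3 (add /cr/j 20): {"cr":{"edq":[35,85],"j":20,"lj":[32,3,50],"qei":[65,68,39,75],"szw":19},"e":{"lt":[30,63,39,62],"nm":[91,57,82,60,55]},"t":{"ce":[44,53,53,52],"dsd":{"a":1,"mx":96},"jy":[85,47,18],"zqi":25},"wr":{"r":[90,75,15],"u":[11,37],"vvk":[18,81,75],"yfd":[30,41,81]}}
After op 4 (replace /cr/qei/0 4): {"cr":{"edq":[35,85],"j":20,"lj":[32,3,50],"qei":[4,68,39,75],"szw":19},"e":{"lt":[30,63,39,62],"nm":[91,57,82,60,55]},"t":{"ce":[44,53,53,52],"dsd":{"a":1,"mx":96},"jy":[85,47,18],"zqi":25},"wr":{"r":[90,75,15],"u":[11,37],"vvk":[18,81,75],"yfd":[30,41,81]}}
After op 5 (add /wr/yfd/3 16): {"cr":{"edq":[35,85],"j":20,"lj":[32,3,50],"qei":[4,68,39,75],"szw":19},"e":{"lt":[30,63,39,62],"nm":[91,57,82,60,55]},"t":{"ce":[44,53,53,52],"dsd":{"a":1,"mx":96},"jy":[85,47,18],"zqi":25},"wr":{"r":[90,75,15],"u":[11,37],"vvk":[18,81,75],"yfd":[30,41,81,16]}}
Size at path /t/dsd: 2

Answer: 2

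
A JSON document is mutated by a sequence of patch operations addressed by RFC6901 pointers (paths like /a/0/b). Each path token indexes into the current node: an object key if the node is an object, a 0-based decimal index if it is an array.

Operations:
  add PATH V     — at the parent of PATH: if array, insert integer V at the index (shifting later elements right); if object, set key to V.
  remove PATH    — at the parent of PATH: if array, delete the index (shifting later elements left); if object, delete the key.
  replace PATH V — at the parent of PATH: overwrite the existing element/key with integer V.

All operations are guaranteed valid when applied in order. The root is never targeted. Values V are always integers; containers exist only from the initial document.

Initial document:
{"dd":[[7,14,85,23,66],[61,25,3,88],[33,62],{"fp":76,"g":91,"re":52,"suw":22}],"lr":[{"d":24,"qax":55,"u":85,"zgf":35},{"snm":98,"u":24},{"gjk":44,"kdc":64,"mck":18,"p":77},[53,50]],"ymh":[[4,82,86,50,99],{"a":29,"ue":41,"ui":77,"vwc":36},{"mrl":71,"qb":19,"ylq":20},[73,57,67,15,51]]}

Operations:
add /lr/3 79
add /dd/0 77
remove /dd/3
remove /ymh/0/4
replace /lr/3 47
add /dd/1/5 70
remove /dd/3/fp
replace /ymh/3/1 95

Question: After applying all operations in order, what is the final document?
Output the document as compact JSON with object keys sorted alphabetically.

After op 1 (add /lr/3 79): {"dd":[[7,14,85,23,66],[61,25,3,88],[33,62],{"fp":76,"g":91,"re":52,"suw":22}],"lr":[{"d":24,"qax":55,"u":85,"zgf":35},{"snm":98,"u":24},{"gjk":44,"kdc":64,"mck":18,"p":77},79,[53,50]],"ymh":[[4,82,86,50,99],{"a":29,"ue":41,"ui":77,"vwc":36},{"mrl":71,"qb":19,"ylq":20},[73,57,67,15,51]]}
After op 2 (add /dd/0 77): {"dd":[77,[7,14,85,23,66],[61,25,3,88],[33,62],{"fp":76,"g":91,"re":52,"suw":22}],"lr":[{"d":24,"qax":55,"u":85,"zgf":35},{"snm":98,"u":24},{"gjk":44,"kdc":64,"mck":18,"p":77},79,[53,50]],"ymh":[[4,82,86,50,99],{"a":29,"ue":41,"ui":77,"vwc":36},{"mrl":71,"qb":19,"ylq":20},[73,57,67,15,51]]}
After op 3 (remove /dd/3): {"dd":[77,[7,14,85,23,66],[61,25,3,88],{"fp":76,"g":91,"re":52,"suw":22}],"lr":[{"d":24,"qax":55,"u":85,"zgf":35},{"snm":98,"u":24},{"gjk":44,"kdc":64,"mck":18,"p":77},79,[53,50]],"ymh":[[4,82,86,50,99],{"a":29,"ue":41,"ui":77,"vwc":36},{"mrl":71,"qb":19,"ylq":20},[73,57,67,15,51]]}
After op 4 (remove /ymh/0/4): {"dd":[77,[7,14,85,23,66],[61,25,3,88],{"fp":76,"g":91,"re":52,"suw":22}],"lr":[{"d":24,"qax":55,"u":85,"zgf":35},{"snm":98,"u":24},{"gjk":44,"kdc":64,"mck":18,"p":77},79,[53,50]],"ymh":[[4,82,86,50],{"a":29,"ue":41,"ui":77,"vwc":36},{"mrl":71,"qb":19,"ylq":20},[73,57,67,15,51]]}
After op 5 (replace /lr/3 47): {"dd":[77,[7,14,85,23,66],[61,25,3,88],{"fp":76,"g":91,"re":52,"suw":22}],"lr":[{"d":24,"qax":55,"u":85,"zgf":35},{"snm":98,"u":24},{"gjk":44,"kdc":64,"mck":18,"p":77},47,[53,50]],"ymh":[[4,82,86,50],{"a":29,"ue":41,"ui":77,"vwc":36},{"mrl":71,"qb":19,"ylq":20},[73,57,67,15,51]]}
After op 6 (add /dd/1/5 70): {"dd":[77,[7,14,85,23,66,70],[61,25,3,88],{"fp":76,"g":91,"re":52,"suw":22}],"lr":[{"d":24,"qax":55,"u":85,"zgf":35},{"snm":98,"u":24},{"gjk":44,"kdc":64,"mck":18,"p":77},47,[53,50]],"ymh":[[4,82,86,50],{"a":29,"ue":41,"ui":77,"vwc":36},{"mrl":71,"qb":19,"ylq":20},[73,57,67,15,51]]}
After op 7 (remove /dd/3/fp): {"dd":[77,[7,14,85,23,66,70],[61,25,3,88],{"g":91,"re":52,"suw":22}],"lr":[{"d":24,"qax":55,"u":85,"zgf":35},{"snm":98,"u":24},{"gjk":44,"kdc":64,"mck":18,"p":77},47,[53,50]],"ymh":[[4,82,86,50],{"a":29,"ue":41,"ui":77,"vwc":36},{"mrl":71,"qb":19,"ylq":20},[73,57,67,15,51]]}
After op 8 (replace /ymh/3/1 95): {"dd":[77,[7,14,85,23,66,70],[61,25,3,88],{"g":91,"re":52,"suw":22}],"lr":[{"d":24,"qax":55,"u":85,"zgf":35},{"snm":98,"u":24},{"gjk":44,"kdc":64,"mck":18,"p":77},47,[53,50]],"ymh":[[4,82,86,50],{"a":29,"ue":41,"ui":77,"vwc":36},{"mrl":71,"qb":19,"ylq":20},[73,95,67,15,51]]}

Answer: {"dd":[77,[7,14,85,23,66,70],[61,25,3,88],{"g":91,"re":52,"suw":22}],"lr":[{"d":24,"qax":55,"u":85,"zgf":35},{"snm":98,"u":24},{"gjk":44,"kdc":64,"mck":18,"p":77},47,[53,50]],"ymh":[[4,82,86,50],{"a":29,"ue":41,"ui":77,"vwc":36},{"mrl":71,"qb":19,"ylq":20},[73,95,67,15,51]]}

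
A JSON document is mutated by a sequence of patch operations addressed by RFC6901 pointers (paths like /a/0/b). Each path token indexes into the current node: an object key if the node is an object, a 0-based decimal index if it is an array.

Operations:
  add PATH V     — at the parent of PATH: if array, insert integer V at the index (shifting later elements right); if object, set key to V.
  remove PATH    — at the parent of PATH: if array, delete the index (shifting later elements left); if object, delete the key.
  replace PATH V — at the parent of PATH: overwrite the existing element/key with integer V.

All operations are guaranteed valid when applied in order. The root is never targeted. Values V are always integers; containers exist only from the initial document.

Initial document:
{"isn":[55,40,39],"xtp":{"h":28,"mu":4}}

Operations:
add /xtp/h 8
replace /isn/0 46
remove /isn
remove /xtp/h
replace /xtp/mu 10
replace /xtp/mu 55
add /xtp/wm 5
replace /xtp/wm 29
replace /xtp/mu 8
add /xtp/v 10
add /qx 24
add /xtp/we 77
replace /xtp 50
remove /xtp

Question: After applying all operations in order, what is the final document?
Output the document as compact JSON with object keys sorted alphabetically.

Answer: {"qx":24}

Derivation:
After op 1 (add /xtp/h 8): {"isn":[55,40,39],"xtp":{"h":8,"mu":4}}
After op 2 (replace /isn/0 46): {"isn":[46,40,39],"xtp":{"h":8,"mu":4}}
After op 3 (remove /isn): {"xtp":{"h":8,"mu":4}}
After op 4 (remove /xtp/h): {"xtp":{"mu":4}}
After op 5 (replace /xtp/mu 10): {"xtp":{"mu":10}}
After op 6 (replace /xtp/mu 55): {"xtp":{"mu":55}}
After op 7 (add /xtp/wm 5): {"xtp":{"mu":55,"wm":5}}
After op 8 (replace /xtp/wm 29): {"xtp":{"mu":55,"wm":29}}
After op 9 (replace /xtp/mu 8): {"xtp":{"mu":8,"wm":29}}
After op 10 (add /xtp/v 10): {"xtp":{"mu":8,"v":10,"wm":29}}
After op 11 (add /qx 24): {"qx":24,"xtp":{"mu":8,"v":10,"wm":29}}
After op 12 (add /xtp/we 77): {"qx":24,"xtp":{"mu":8,"v":10,"we":77,"wm":29}}
After op 13 (replace /xtp 50): {"qx":24,"xtp":50}
After op 14 (remove /xtp): {"qx":24}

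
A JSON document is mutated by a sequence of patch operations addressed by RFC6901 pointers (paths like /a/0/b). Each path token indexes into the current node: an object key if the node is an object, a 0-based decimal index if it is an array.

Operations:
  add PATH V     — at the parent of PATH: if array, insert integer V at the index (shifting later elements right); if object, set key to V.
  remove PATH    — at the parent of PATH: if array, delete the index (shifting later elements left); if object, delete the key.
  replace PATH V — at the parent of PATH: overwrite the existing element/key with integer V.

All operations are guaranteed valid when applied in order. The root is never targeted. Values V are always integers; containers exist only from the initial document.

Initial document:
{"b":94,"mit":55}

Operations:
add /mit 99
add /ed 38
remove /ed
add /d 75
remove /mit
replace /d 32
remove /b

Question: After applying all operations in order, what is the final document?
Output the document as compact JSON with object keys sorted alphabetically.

Answer: {"d":32}

Derivation:
After op 1 (add /mit 99): {"b":94,"mit":99}
After op 2 (add /ed 38): {"b":94,"ed":38,"mit":99}
After op 3 (remove /ed): {"b":94,"mit":99}
After op 4 (add /d 75): {"b":94,"d":75,"mit":99}
After op 5 (remove /mit): {"b":94,"d":75}
After op 6 (replace /d 32): {"b":94,"d":32}
After op 7 (remove /b): {"d":32}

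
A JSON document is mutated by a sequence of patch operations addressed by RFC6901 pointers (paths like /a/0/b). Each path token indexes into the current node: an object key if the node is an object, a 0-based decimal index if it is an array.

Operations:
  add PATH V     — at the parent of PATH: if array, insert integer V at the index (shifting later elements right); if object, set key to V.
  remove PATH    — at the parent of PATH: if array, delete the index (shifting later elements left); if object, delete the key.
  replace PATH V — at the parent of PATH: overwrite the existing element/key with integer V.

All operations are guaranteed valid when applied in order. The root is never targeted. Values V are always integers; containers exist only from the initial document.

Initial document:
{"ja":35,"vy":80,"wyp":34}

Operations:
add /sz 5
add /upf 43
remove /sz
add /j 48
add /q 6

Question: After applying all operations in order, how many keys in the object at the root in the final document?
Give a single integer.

Answer: 6

Derivation:
After op 1 (add /sz 5): {"ja":35,"sz":5,"vy":80,"wyp":34}
After op 2 (add /upf 43): {"ja":35,"sz":5,"upf":43,"vy":80,"wyp":34}
After op 3 (remove /sz): {"ja":35,"upf":43,"vy":80,"wyp":34}
After op 4 (add /j 48): {"j":48,"ja":35,"upf":43,"vy":80,"wyp":34}
After op 5 (add /q 6): {"j":48,"ja":35,"q":6,"upf":43,"vy":80,"wyp":34}
Size at the root: 6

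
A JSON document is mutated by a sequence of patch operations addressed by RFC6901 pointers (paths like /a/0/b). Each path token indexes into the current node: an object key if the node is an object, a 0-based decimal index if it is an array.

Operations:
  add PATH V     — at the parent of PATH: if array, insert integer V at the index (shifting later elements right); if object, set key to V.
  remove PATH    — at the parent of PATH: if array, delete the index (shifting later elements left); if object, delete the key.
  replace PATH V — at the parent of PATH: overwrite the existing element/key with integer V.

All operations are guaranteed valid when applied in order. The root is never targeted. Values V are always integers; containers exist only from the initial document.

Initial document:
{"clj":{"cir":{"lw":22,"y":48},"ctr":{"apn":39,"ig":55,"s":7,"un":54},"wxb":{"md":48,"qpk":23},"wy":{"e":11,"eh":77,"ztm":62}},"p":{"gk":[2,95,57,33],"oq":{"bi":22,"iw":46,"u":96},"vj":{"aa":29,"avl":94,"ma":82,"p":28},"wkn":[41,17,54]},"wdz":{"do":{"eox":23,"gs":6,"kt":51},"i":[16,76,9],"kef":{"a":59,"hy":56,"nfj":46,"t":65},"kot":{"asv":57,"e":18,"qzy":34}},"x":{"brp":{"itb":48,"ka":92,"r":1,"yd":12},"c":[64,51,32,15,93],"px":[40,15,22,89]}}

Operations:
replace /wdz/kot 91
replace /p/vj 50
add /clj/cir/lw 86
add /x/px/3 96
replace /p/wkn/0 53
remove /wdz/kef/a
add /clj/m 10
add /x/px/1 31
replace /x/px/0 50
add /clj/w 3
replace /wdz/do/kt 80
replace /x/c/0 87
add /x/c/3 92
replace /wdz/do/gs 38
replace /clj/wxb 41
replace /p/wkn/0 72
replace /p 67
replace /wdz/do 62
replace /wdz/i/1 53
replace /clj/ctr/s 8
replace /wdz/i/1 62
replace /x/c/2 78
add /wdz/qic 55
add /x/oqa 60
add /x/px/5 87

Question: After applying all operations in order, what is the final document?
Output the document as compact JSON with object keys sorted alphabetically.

Answer: {"clj":{"cir":{"lw":86,"y":48},"ctr":{"apn":39,"ig":55,"s":8,"un":54},"m":10,"w":3,"wxb":41,"wy":{"e":11,"eh":77,"ztm":62}},"p":67,"wdz":{"do":62,"i":[16,62,9],"kef":{"hy":56,"nfj":46,"t":65},"kot":91,"qic":55},"x":{"brp":{"itb":48,"ka":92,"r":1,"yd":12},"c":[87,51,78,92,15,93],"oqa":60,"px":[50,31,15,22,96,87,89]}}

Derivation:
After op 1 (replace /wdz/kot 91): {"clj":{"cir":{"lw":22,"y":48},"ctr":{"apn":39,"ig":55,"s":7,"un":54},"wxb":{"md":48,"qpk":23},"wy":{"e":11,"eh":77,"ztm":62}},"p":{"gk":[2,95,57,33],"oq":{"bi":22,"iw":46,"u":96},"vj":{"aa":29,"avl":94,"ma":82,"p":28},"wkn":[41,17,54]},"wdz":{"do":{"eox":23,"gs":6,"kt":51},"i":[16,76,9],"kef":{"a":59,"hy":56,"nfj":46,"t":65},"kot":91},"x":{"brp":{"itb":48,"ka":92,"r":1,"yd":12},"c":[64,51,32,15,93],"px":[40,15,22,89]}}
After op 3 (add /clj/cir/lw 86): {"clj":{"cir":{"lw":86,"y":48},"ctr":{"apn":39,"ig":55,"s":7,"un":54},"wxb":{"md":48,"qpk":23},"wy":{"e":11,"eh":77,"ztm":62}},"p":{"gk":[2,95,57,33],"oq":{"bi":22,"iw":46,"u":96},"vj":50,"wkn":[41,17,54]},"wdz":{"do":{"eox":23,"gs":6,"kt":51},"i":[16,76,9],"kef":{"a":59,"hy":56,"nfj":46,"t":65},"kot":91},"x":{"brp":{"itb":48,"ka":92,"r":1,"yd":12},"c":[64,51,32,15,93],"px":[40,15,22,89]}}
After op 5 (replace /p/wkn/0 53): {"clj":{"cir":{"lw":86,"y":48},"ctr":{"apn":39,"ig":55,"s":7,"un":54},"wxb":{"md":48,"qpk":23},"wy":{"e":11,"eh":77,"ztm":62}},"p":{"gk":[2,95,57,33],"oq":{"bi":22,"iw":46,"u":96},"vj":50,"wkn":[53,17,54]},"wdz":{"do":{"eox":23,"gs":6,"kt":51},"i":[16,76,9],"kef":{"a":59,"hy":56,"nfj":46,"t":65},"kot":91},"x":{"brp":{"itb":48,"ka":92,"r":1,"yd":12},"c":[64,51,32,15,93],"px":[40,15,22,96,89]}}
After op 7 (add /clj/m 10): {"clj":{"cir":{"lw":86,"y":48},"ctr":{"apn":39,"ig":55,"s":7,"un":54},"m":10,"wxb":{"md":48,"qpk":23},"wy":{"e":11,"eh":77,"ztm":62}},"p":{"gk":[2,95,57,33],"oq":{"bi":22,"iw":46,"u":96},"vj":50,"wkn":[53,17,54]},"wdz":{"do":{"eox":23,"gs":6,"kt":51},"i":[16,76,9],"kef":{"hy":56,"nfj":46,"t":65},"kot":91},"x":{"brp":{"itb":48,"ka":92,"r":1,"yd":12},"c":[64,51,32,15,93],"px":[40,15,22,96,89]}}
After op 9 (replace /x/px/0 50): {"clj":{"cir":{"lw":86,"y":48},"ctr":{"apn":39,"ig":55,"s":7,"un":54},"m":10,"wxb":{"md":48,"qpk":23},"wy":{"e":11,"eh":77,"ztm":62}},"p":{"gk":[2,95,57,33],"oq":{"bi":22,"iw":46,"u":96},"vj":50,"wkn":[53,17,54]},"wdz":{"do":{"eox":23,"gs":6,"kt":51},"i":[16,76,9],"kef":{"hy":56,"nfj":46,"t":65},"kot":91},"x":{"brp":{"itb":48,"ka":92,"r":1,"yd":12},"c":[64,51,32,15,93],"px":[50,31,15,22,96,89]}}
After op 11 (replace /wdz/do/kt 80): {"clj":{"cir":{"lw":86,"y":48},"ctr":{"apn":39,"ig":55,"s":7,"un":54},"m":10,"w":3,"wxb":{"md":48,"qpk":23},"wy":{"e":11,"eh":77,"ztm":62}},"p":{"gk":[2,95,57,33],"oq":{"bi":22,"iw":46,"u":96},"vj":50,"wkn":[53,17,54]},"wdz":{"do":{"eox":23,"gs":6,"kt":80},"i":[16,76,9],"kef":{"hy":56,"nfj":46,"t":65},"kot":91},"x":{"brp":{"itb":48,"ka":92,"r":1,"yd":12},"c":[64,51,32,15,93],"px":[50,31,15,22,96,89]}}
After op 13 (add /x/c/3 92): {"clj":{"cir":{"lw":86,"y":48},"ctr":{"apn":39,"ig":55,"s":7,"un":54},"m":10,"w":3,"wxb":{"md":48,"qpk":23},"wy":{"e":11,"eh":77,"ztm":62}},"p":{"gk":[2,95,57,33],"oq":{"bi":22,"iw":46,"u":96},"vj":50,"wkn":[53,17,54]},"wdz":{"do":{"eox":23,"gs":6,"kt":80},"i":[16,76,9],"kef":{"hy":56,"nfj":46,"t":65},"kot":91},"x":{"brp":{"itb":48,"ka":92,"r":1,"yd":12},"c":[87,51,32,92,15,93],"px":[50,31,15,22,96,89]}}
After op 15 (replace /clj/wxb 41): {"clj":{"cir":{"lw":86,"y":48},"ctr":{"apn":39,"ig":55,"s":7,"un":54},"m":10,"w":3,"wxb":41,"wy":{"e":11,"eh":77,"ztm":62}},"p":{"gk":[2,95,57,33],"oq":{"bi":22,"iw":46,"u":96},"vj":50,"wkn":[53,17,54]},"wdz":{"do":{"eox":23,"gs":38,"kt":80},"i":[16,76,9],"kef":{"hy":56,"nfj":46,"t":65},"kot":91},"x":{"brp":{"itb":48,"ka":92,"r":1,"yd":12},"c":[87,51,32,92,15,93],"px":[50,31,15,22,96,89]}}
After op 17 (replace /p 67): {"clj":{"cir":{"lw":86,"y":48},"ctr":{"apn":39,"ig":55,"s":7,"un":54},"m":10,"w":3,"wxb":41,"wy":{"e":11,"eh":77,"ztm":62}},"p":67,"wdz":{"do":{"eox":23,"gs":38,"kt":80},"i":[16,76,9],"kef":{"hy":56,"nfj":46,"t":65},"kot":91},"x":{"brp":{"itb":48,"ka":92,"r":1,"yd":12},"c":[87,51,32,92,15,93],"px":[50,31,15,22,96,89]}}
After op 19 (replace /wdz/i/1 53): {"clj":{"cir":{"lw":86,"y":48},"ctr":{"apn":39,"ig":55,"s":7,"un":54},"m":10,"w":3,"wxb":41,"wy":{"e":11,"eh":77,"ztm":62}},"p":67,"wdz":{"do":62,"i":[16,53,9],"kef":{"hy":56,"nfj":46,"t":65},"kot":91},"x":{"brp":{"itb":48,"ka":92,"r":1,"yd":12},"c":[87,51,32,92,15,93],"px":[50,31,15,22,96,89]}}
After op 21 (replace /wdz/i/1 62): {"clj":{"cir":{"lw":86,"y":48},"ctr":{"apn":39,"ig":55,"s":8,"un":54},"m":10,"w":3,"wxb":41,"wy":{"e":11,"eh":77,"ztm":62}},"p":67,"wdz":{"do":62,"i":[16,62,9],"kef":{"hy":56,"nfj":46,"t":65},"kot":91},"x":{"brp":{"itb":48,"ka":92,"r":1,"yd":12},"c":[87,51,32,92,15,93],"px":[50,31,15,22,96,89]}}
After op 23 (add /wdz/qic 55): {"clj":{"cir":{"lw":86,"y":48},"ctr":{"apn":39,"ig":55,"s":8,"un":54},"m":10,"w":3,"wxb":41,"wy":{"e":11,"eh":77,"ztm":62}},"p":67,"wdz":{"do":62,"i":[16,62,9],"kef":{"hy":56,"nfj":46,"t":65},"kot":91,"qic":55},"x":{"brp":{"itb":48,"ka":92,"r":1,"yd":12},"c":[87,51,78,92,15,93],"px":[50,31,15,22,96,89]}}
After op 25 (add /x/px/5 87): {"clj":{"cir":{"lw":86,"y":48},"ctr":{"apn":39,"ig":55,"s":8,"un":54},"m":10,"w":3,"wxb":41,"wy":{"e":11,"eh":77,"ztm":62}},"p":67,"wdz":{"do":62,"i":[16,62,9],"kef":{"hy":56,"nfj":46,"t":65},"kot":91,"qic":55},"x":{"brp":{"itb":48,"ka":92,"r":1,"yd":12},"c":[87,51,78,92,15,93],"oqa":60,"px":[50,31,15,22,96,87,89]}}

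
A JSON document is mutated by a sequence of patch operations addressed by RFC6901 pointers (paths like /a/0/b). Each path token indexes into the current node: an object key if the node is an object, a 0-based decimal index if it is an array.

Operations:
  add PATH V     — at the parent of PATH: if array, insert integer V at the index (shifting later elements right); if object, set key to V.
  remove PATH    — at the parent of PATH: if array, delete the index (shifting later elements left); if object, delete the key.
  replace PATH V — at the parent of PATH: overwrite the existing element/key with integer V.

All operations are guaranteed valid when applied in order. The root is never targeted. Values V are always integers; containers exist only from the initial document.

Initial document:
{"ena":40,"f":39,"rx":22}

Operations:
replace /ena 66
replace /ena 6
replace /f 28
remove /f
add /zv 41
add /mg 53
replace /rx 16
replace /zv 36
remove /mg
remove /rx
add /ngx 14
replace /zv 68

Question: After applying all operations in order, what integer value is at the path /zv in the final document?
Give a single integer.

After op 1 (replace /ena 66): {"ena":66,"f":39,"rx":22}
After op 2 (replace /ena 6): {"ena":6,"f":39,"rx":22}
After op 3 (replace /f 28): {"ena":6,"f":28,"rx":22}
After op 4 (remove /f): {"ena":6,"rx":22}
After op 5 (add /zv 41): {"ena":6,"rx":22,"zv":41}
After op 6 (add /mg 53): {"ena":6,"mg":53,"rx":22,"zv":41}
After op 7 (replace /rx 16): {"ena":6,"mg":53,"rx":16,"zv":41}
After op 8 (replace /zv 36): {"ena":6,"mg":53,"rx":16,"zv":36}
After op 9 (remove /mg): {"ena":6,"rx":16,"zv":36}
After op 10 (remove /rx): {"ena":6,"zv":36}
After op 11 (add /ngx 14): {"ena":6,"ngx":14,"zv":36}
After op 12 (replace /zv 68): {"ena":6,"ngx":14,"zv":68}
Value at /zv: 68

Answer: 68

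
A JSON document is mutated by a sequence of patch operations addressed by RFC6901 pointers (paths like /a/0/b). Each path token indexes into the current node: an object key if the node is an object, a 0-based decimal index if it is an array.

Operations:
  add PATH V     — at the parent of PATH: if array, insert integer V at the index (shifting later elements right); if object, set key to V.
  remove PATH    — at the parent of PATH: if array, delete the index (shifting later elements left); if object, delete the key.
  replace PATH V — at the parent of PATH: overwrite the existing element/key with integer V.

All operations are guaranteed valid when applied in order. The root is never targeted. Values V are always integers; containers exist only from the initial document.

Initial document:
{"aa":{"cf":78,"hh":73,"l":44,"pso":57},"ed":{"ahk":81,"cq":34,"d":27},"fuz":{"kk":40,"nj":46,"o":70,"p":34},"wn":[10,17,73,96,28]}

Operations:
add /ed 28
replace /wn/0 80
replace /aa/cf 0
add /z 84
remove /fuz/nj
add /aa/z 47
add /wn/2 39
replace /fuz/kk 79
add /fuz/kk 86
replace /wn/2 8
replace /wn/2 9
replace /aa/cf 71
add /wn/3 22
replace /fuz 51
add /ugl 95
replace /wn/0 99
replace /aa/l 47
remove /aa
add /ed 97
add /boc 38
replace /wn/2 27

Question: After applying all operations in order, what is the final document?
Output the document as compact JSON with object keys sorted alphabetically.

After op 1 (add /ed 28): {"aa":{"cf":78,"hh":73,"l":44,"pso":57},"ed":28,"fuz":{"kk":40,"nj":46,"o":70,"p":34},"wn":[10,17,73,96,28]}
After op 2 (replace /wn/0 80): {"aa":{"cf":78,"hh":73,"l":44,"pso":57},"ed":28,"fuz":{"kk":40,"nj":46,"o":70,"p":34},"wn":[80,17,73,96,28]}
After op 3 (replace /aa/cf 0): {"aa":{"cf":0,"hh":73,"l":44,"pso":57},"ed":28,"fuz":{"kk":40,"nj":46,"o":70,"p":34},"wn":[80,17,73,96,28]}
After op 4 (add /z 84): {"aa":{"cf":0,"hh":73,"l":44,"pso":57},"ed":28,"fuz":{"kk":40,"nj":46,"o":70,"p":34},"wn":[80,17,73,96,28],"z":84}
After op 5 (remove /fuz/nj): {"aa":{"cf":0,"hh":73,"l":44,"pso":57},"ed":28,"fuz":{"kk":40,"o":70,"p":34},"wn":[80,17,73,96,28],"z":84}
After op 6 (add /aa/z 47): {"aa":{"cf":0,"hh":73,"l":44,"pso":57,"z":47},"ed":28,"fuz":{"kk":40,"o":70,"p":34},"wn":[80,17,73,96,28],"z":84}
After op 7 (add /wn/2 39): {"aa":{"cf":0,"hh":73,"l":44,"pso":57,"z":47},"ed":28,"fuz":{"kk":40,"o":70,"p":34},"wn":[80,17,39,73,96,28],"z":84}
After op 8 (replace /fuz/kk 79): {"aa":{"cf":0,"hh":73,"l":44,"pso":57,"z":47},"ed":28,"fuz":{"kk":79,"o":70,"p":34},"wn":[80,17,39,73,96,28],"z":84}
After op 9 (add /fuz/kk 86): {"aa":{"cf":0,"hh":73,"l":44,"pso":57,"z":47},"ed":28,"fuz":{"kk":86,"o":70,"p":34},"wn":[80,17,39,73,96,28],"z":84}
After op 10 (replace /wn/2 8): {"aa":{"cf":0,"hh":73,"l":44,"pso":57,"z":47},"ed":28,"fuz":{"kk":86,"o":70,"p":34},"wn":[80,17,8,73,96,28],"z":84}
After op 11 (replace /wn/2 9): {"aa":{"cf":0,"hh":73,"l":44,"pso":57,"z":47},"ed":28,"fuz":{"kk":86,"o":70,"p":34},"wn":[80,17,9,73,96,28],"z":84}
After op 12 (replace /aa/cf 71): {"aa":{"cf":71,"hh":73,"l":44,"pso":57,"z":47},"ed":28,"fuz":{"kk":86,"o":70,"p":34},"wn":[80,17,9,73,96,28],"z":84}
After op 13 (add /wn/3 22): {"aa":{"cf":71,"hh":73,"l":44,"pso":57,"z":47},"ed":28,"fuz":{"kk":86,"o":70,"p":34},"wn":[80,17,9,22,73,96,28],"z":84}
After op 14 (replace /fuz 51): {"aa":{"cf":71,"hh":73,"l":44,"pso":57,"z":47},"ed":28,"fuz":51,"wn":[80,17,9,22,73,96,28],"z":84}
After op 15 (add /ugl 95): {"aa":{"cf":71,"hh":73,"l":44,"pso":57,"z":47},"ed":28,"fuz":51,"ugl":95,"wn":[80,17,9,22,73,96,28],"z":84}
After op 16 (replace /wn/0 99): {"aa":{"cf":71,"hh":73,"l":44,"pso":57,"z":47},"ed":28,"fuz":51,"ugl":95,"wn":[99,17,9,22,73,96,28],"z":84}
After op 17 (replace /aa/l 47): {"aa":{"cf":71,"hh":73,"l":47,"pso":57,"z":47},"ed":28,"fuz":51,"ugl":95,"wn":[99,17,9,22,73,96,28],"z":84}
After op 18 (remove /aa): {"ed":28,"fuz":51,"ugl":95,"wn":[99,17,9,22,73,96,28],"z":84}
After op 19 (add /ed 97): {"ed":97,"fuz":51,"ugl":95,"wn":[99,17,9,22,73,96,28],"z":84}
After op 20 (add /boc 38): {"boc":38,"ed":97,"fuz":51,"ugl":95,"wn":[99,17,9,22,73,96,28],"z":84}
After op 21 (replace /wn/2 27): {"boc":38,"ed":97,"fuz":51,"ugl":95,"wn":[99,17,27,22,73,96,28],"z":84}

Answer: {"boc":38,"ed":97,"fuz":51,"ugl":95,"wn":[99,17,27,22,73,96,28],"z":84}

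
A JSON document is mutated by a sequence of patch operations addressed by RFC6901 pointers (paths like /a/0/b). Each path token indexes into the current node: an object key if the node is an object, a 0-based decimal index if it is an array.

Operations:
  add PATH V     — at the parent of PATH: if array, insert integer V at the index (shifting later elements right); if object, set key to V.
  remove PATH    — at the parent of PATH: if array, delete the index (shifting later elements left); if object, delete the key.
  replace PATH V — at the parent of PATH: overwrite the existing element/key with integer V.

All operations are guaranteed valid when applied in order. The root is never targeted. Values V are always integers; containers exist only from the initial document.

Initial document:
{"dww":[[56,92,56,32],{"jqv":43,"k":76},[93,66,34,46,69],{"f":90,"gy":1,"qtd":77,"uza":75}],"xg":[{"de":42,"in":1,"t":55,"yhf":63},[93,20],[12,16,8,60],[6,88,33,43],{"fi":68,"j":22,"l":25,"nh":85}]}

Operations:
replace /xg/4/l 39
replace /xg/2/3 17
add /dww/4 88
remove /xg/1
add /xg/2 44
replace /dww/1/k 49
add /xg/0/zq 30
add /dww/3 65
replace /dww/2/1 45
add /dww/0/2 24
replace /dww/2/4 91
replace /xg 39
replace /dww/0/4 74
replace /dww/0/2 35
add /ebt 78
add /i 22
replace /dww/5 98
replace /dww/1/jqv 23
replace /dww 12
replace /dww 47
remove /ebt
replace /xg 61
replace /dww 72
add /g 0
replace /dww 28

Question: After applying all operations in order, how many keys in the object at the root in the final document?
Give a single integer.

Answer: 4

Derivation:
After op 1 (replace /xg/4/l 39): {"dww":[[56,92,56,32],{"jqv":43,"k":76},[93,66,34,46,69],{"f":90,"gy":1,"qtd":77,"uza":75}],"xg":[{"de":42,"in":1,"t":55,"yhf":63},[93,20],[12,16,8,60],[6,88,33,43],{"fi":68,"j":22,"l":39,"nh":85}]}
After op 2 (replace /xg/2/3 17): {"dww":[[56,92,56,32],{"jqv":43,"k":76},[93,66,34,46,69],{"f":90,"gy":1,"qtd":77,"uza":75}],"xg":[{"de":42,"in":1,"t":55,"yhf":63},[93,20],[12,16,8,17],[6,88,33,43],{"fi":68,"j":22,"l":39,"nh":85}]}
After op 3 (add /dww/4 88): {"dww":[[56,92,56,32],{"jqv":43,"k":76},[93,66,34,46,69],{"f":90,"gy":1,"qtd":77,"uza":75},88],"xg":[{"de":42,"in":1,"t":55,"yhf":63},[93,20],[12,16,8,17],[6,88,33,43],{"fi":68,"j":22,"l":39,"nh":85}]}
After op 4 (remove /xg/1): {"dww":[[56,92,56,32],{"jqv":43,"k":76},[93,66,34,46,69],{"f":90,"gy":1,"qtd":77,"uza":75},88],"xg":[{"de":42,"in":1,"t":55,"yhf":63},[12,16,8,17],[6,88,33,43],{"fi":68,"j":22,"l":39,"nh":85}]}
After op 5 (add /xg/2 44): {"dww":[[56,92,56,32],{"jqv":43,"k":76},[93,66,34,46,69],{"f":90,"gy":1,"qtd":77,"uza":75},88],"xg":[{"de":42,"in":1,"t":55,"yhf":63},[12,16,8,17],44,[6,88,33,43],{"fi":68,"j":22,"l":39,"nh":85}]}
After op 6 (replace /dww/1/k 49): {"dww":[[56,92,56,32],{"jqv":43,"k":49},[93,66,34,46,69],{"f":90,"gy":1,"qtd":77,"uza":75},88],"xg":[{"de":42,"in":1,"t":55,"yhf":63},[12,16,8,17],44,[6,88,33,43],{"fi":68,"j":22,"l":39,"nh":85}]}
After op 7 (add /xg/0/zq 30): {"dww":[[56,92,56,32],{"jqv":43,"k":49},[93,66,34,46,69],{"f":90,"gy":1,"qtd":77,"uza":75},88],"xg":[{"de":42,"in":1,"t":55,"yhf":63,"zq":30},[12,16,8,17],44,[6,88,33,43],{"fi":68,"j":22,"l":39,"nh":85}]}
After op 8 (add /dww/3 65): {"dww":[[56,92,56,32],{"jqv":43,"k":49},[93,66,34,46,69],65,{"f":90,"gy":1,"qtd":77,"uza":75},88],"xg":[{"de":42,"in":1,"t":55,"yhf":63,"zq":30},[12,16,8,17],44,[6,88,33,43],{"fi":68,"j":22,"l":39,"nh":85}]}
After op 9 (replace /dww/2/1 45): {"dww":[[56,92,56,32],{"jqv":43,"k":49},[93,45,34,46,69],65,{"f":90,"gy":1,"qtd":77,"uza":75},88],"xg":[{"de":42,"in":1,"t":55,"yhf":63,"zq":30},[12,16,8,17],44,[6,88,33,43],{"fi":68,"j":22,"l":39,"nh":85}]}
After op 10 (add /dww/0/2 24): {"dww":[[56,92,24,56,32],{"jqv":43,"k":49},[93,45,34,46,69],65,{"f":90,"gy":1,"qtd":77,"uza":75},88],"xg":[{"de":42,"in":1,"t":55,"yhf":63,"zq":30},[12,16,8,17],44,[6,88,33,43],{"fi":68,"j":22,"l":39,"nh":85}]}
After op 11 (replace /dww/2/4 91): {"dww":[[56,92,24,56,32],{"jqv":43,"k":49},[93,45,34,46,91],65,{"f":90,"gy":1,"qtd":77,"uza":75},88],"xg":[{"de":42,"in":1,"t":55,"yhf":63,"zq":30},[12,16,8,17],44,[6,88,33,43],{"fi":68,"j":22,"l":39,"nh":85}]}
After op 12 (replace /xg 39): {"dww":[[56,92,24,56,32],{"jqv":43,"k":49},[93,45,34,46,91],65,{"f":90,"gy":1,"qtd":77,"uza":75},88],"xg":39}
After op 13 (replace /dww/0/4 74): {"dww":[[56,92,24,56,74],{"jqv":43,"k":49},[93,45,34,46,91],65,{"f":90,"gy":1,"qtd":77,"uza":75},88],"xg":39}
After op 14 (replace /dww/0/2 35): {"dww":[[56,92,35,56,74],{"jqv":43,"k":49},[93,45,34,46,91],65,{"f":90,"gy":1,"qtd":77,"uza":75},88],"xg":39}
After op 15 (add /ebt 78): {"dww":[[56,92,35,56,74],{"jqv":43,"k":49},[93,45,34,46,91],65,{"f":90,"gy":1,"qtd":77,"uza":75},88],"ebt":78,"xg":39}
After op 16 (add /i 22): {"dww":[[56,92,35,56,74],{"jqv":43,"k":49},[93,45,34,46,91],65,{"f":90,"gy":1,"qtd":77,"uza":75},88],"ebt":78,"i":22,"xg":39}
After op 17 (replace /dww/5 98): {"dww":[[56,92,35,56,74],{"jqv":43,"k":49},[93,45,34,46,91],65,{"f":90,"gy":1,"qtd":77,"uza":75},98],"ebt":78,"i":22,"xg":39}
After op 18 (replace /dww/1/jqv 23): {"dww":[[56,92,35,56,74],{"jqv":23,"k":49},[93,45,34,46,91],65,{"f":90,"gy":1,"qtd":77,"uza":75},98],"ebt":78,"i":22,"xg":39}
After op 19 (replace /dww 12): {"dww":12,"ebt":78,"i":22,"xg":39}
After op 20 (replace /dww 47): {"dww":47,"ebt":78,"i":22,"xg":39}
After op 21 (remove /ebt): {"dww":47,"i":22,"xg":39}
After op 22 (replace /xg 61): {"dww":47,"i":22,"xg":61}
After op 23 (replace /dww 72): {"dww":72,"i":22,"xg":61}
After op 24 (add /g 0): {"dww":72,"g":0,"i":22,"xg":61}
After op 25 (replace /dww 28): {"dww":28,"g":0,"i":22,"xg":61}
Size at the root: 4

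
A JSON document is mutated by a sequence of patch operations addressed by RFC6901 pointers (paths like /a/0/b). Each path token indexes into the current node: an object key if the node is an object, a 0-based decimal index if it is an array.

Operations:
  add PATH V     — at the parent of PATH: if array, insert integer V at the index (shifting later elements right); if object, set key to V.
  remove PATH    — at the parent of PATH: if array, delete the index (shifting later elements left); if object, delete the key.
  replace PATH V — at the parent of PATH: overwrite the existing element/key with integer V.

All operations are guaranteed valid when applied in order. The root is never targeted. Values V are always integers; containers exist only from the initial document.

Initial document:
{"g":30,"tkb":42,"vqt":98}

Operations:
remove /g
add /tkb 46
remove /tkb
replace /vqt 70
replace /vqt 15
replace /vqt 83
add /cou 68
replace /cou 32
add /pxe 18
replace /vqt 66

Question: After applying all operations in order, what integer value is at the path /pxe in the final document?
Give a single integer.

After op 1 (remove /g): {"tkb":42,"vqt":98}
After op 2 (add /tkb 46): {"tkb":46,"vqt":98}
After op 3 (remove /tkb): {"vqt":98}
After op 4 (replace /vqt 70): {"vqt":70}
After op 5 (replace /vqt 15): {"vqt":15}
After op 6 (replace /vqt 83): {"vqt":83}
After op 7 (add /cou 68): {"cou":68,"vqt":83}
After op 8 (replace /cou 32): {"cou":32,"vqt":83}
After op 9 (add /pxe 18): {"cou":32,"pxe":18,"vqt":83}
After op 10 (replace /vqt 66): {"cou":32,"pxe":18,"vqt":66}
Value at /pxe: 18

Answer: 18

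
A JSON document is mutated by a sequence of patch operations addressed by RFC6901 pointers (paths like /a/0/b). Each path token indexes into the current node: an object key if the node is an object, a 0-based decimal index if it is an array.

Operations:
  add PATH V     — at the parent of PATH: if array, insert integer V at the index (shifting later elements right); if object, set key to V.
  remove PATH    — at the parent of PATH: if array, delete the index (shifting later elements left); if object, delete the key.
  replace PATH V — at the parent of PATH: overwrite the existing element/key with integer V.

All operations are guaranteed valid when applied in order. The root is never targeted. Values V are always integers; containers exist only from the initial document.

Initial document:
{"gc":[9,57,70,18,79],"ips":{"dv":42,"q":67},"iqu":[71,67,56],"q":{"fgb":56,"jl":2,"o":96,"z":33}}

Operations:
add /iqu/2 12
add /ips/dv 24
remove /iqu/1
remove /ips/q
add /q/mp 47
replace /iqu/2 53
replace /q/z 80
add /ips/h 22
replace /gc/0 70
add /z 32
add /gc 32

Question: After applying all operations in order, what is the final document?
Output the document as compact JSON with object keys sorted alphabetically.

Answer: {"gc":32,"ips":{"dv":24,"h":22},"iqu":[71,12,53],"q":{"fgb":56,"jl":2,"mp":47,"o":96,"z":80},"z":32}

Derivation:
After op 1 (add /iqu/2 12): {"gc":[9,57,70,18,79],"ips":{"dv":42,"q":67},"iqu":[71,67,12,56],"q":{"fgb":56,"jl":2,"o":96,"z":33}}
After op 2 (add /ips/dv 24): {"gc":[9,57,70,18,79],"ips":{"dv":24,"q":67},"iqu":[71,67,12,56],"q":{"fgb":56,"jl":2,"o":96,"z":33}}
After op 3 (remove /iqu/1): {"gc":[9,57,70,18,79],"ips":{"dv":24,"q":67},"iqu":[71,12,56],"q":{"fgb":56,"jl":2,"o":96,"z":33}}
After op 4 (remove /ips/q): {"gc":[9,57,70,18,79],"ips":{"dv":24},"iqu":[71,12,56],"q":{"fgb":56,"jl":2,"o":96,"z":33}}
After op 5 (add /q/mp 47): {"gc":[9,57,70,18,79],"ips":{"dv":24},"iqu":[71,12,56],"q":{"fgb":56,"jl":2,"mp":47,"o":96,"z":33}}
After op 6 (replace /iqu/2 53): {"gc":[9,57,70,18,79],"ips":{"dv":24},"iqu":[71,12,53],"q":{"fgb":56,"jl":2,"mp":47,"o":96,"z":33}}
After op 7 (replace /q/z 80): {"gc":[9,57,70,18,79],"ips":{"dv":24},"iqu":[71,12,53],"q":{"fgb":56,"jl":2,"mp":47,"o":96,"z":80}}
After op 8 (add /ips/h 22): {"gc":[9,57,70,18,79],"ips":{"dv":24,"h":22},"iqu":[71,12,53],"q":{"fgb":56,"jl":2,"mp":47,"o":96,"z":80}}
After op 9 (replace /gc/0 70): {"gc":[70,57,70,18,79],"ips":{"dv":24,"h":22},"iqu":[71,12,53],"q":{"fgb":56,"jl":2,"mp":47,"o":96,"z":80}}
After op 10 (add /z 32): {"gc":[70,57,70,18,79],"ips":{"dv":24,"h":22},"iqu":[71,12,53],"q":{"fgb":56,"jl":2,"mp":47,"o":96,"z":80},"z":32}
After op 11 (add /gc 32): {"gc":32,"ips":{"dv":24,"h":22},"iqu":[71,12,53],"q":{"fgb":56,"jl":2,"mp":47,"o":96,"z":80},"z":32}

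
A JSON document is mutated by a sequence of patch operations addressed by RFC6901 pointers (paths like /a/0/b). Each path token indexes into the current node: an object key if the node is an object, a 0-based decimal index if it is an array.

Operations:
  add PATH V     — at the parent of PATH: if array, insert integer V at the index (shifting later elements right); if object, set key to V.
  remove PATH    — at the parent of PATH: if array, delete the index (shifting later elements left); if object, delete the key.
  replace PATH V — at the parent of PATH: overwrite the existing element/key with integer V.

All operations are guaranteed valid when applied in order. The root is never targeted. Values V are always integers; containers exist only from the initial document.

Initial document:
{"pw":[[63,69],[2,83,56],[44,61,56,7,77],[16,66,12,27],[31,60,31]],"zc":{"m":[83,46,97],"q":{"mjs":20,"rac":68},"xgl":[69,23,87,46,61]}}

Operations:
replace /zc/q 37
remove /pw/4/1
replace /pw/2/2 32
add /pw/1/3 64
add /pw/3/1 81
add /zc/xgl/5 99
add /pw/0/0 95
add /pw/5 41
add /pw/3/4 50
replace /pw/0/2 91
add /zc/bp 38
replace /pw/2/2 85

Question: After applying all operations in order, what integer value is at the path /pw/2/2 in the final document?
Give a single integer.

Answer: 85

Derivation:
After op 1 (replace /zc/q 37): {"pw":[[63,69],[2,83,56],[44,61,56,7,77],[16,66,12,27],[31,60,31]],"zc":{"m":[83,46,97],"q":37,"xgl":[69,23,87,46,61]}}
After op 2 (remove /pw/4/1): {"pw":[[63,69],[2,83,56],[44,61,56,7,77],[16,66,12,27],[31,31]],"zc":{"m":[83,46,97],"q":37,"xgl":[69,23,87,46,61]}}
After op 3 (replace /pw/2/2 32): {"pw":[[63,69],[2,83,56],[44,61,32,7,77],[16,66,12,27],[31,31]],"zc":{"m":[83,46,97],"q":37,"xgl":[69,23,87,46,61]}}
After op 4 (add /pw/1/3 64): {"pw":[[63,69],[2,83,56,64],[44,61,32,7,77],[16,66,12,27],[31,31]],"zc":{"m":[83,46,97],"q":37,"xgl":[69,23,87,46,61]}}
After op 5 (add /pw/3/1 81): {"pw":[[63,69],[2,83,56,64],[44,61,32,7,77],[16,81,66,12,27],[31,31]],"zc":{"m":[83,46,97],"q":37,"xgl":[69,23,87,46,61]}}
After op 6 (add /zc/xgl/5 99): {"pw":[[63,69],[2,83,56,64],[44,61,32,7,77],[16,81,66,12,27],[31,31]],"zc":{"m":[83,46,97],"q":37,"xgl":[69,23,87,46,61,99]}}
After op 7 (add /pw/0/0 95): {"pw":[[95,63,69],[2,83,56,64],[44,61,32,7,77],[16,81,66,12,27],[31,31]],"zc":{"m":[83,46,97],"q":37,"xgl":[69,23,87,46,61,99]}}
After op 8 (add /pw/5 41): {"pw":[[95,63,69],[2,83,56,64],[44,61,32,7,77],[16,81,66,12,27],[31,31],41],"zc":{"m":[83,46,97],"q":37,"xgl":[69,23,87,46,61,99]}}
After op 9 (add /pw/3/4 50): {"pw":[[95,63,69],[2,83,56,64],[44,61,32,7,77],[16,81,66,12,50,27],[31,31],41],"zc":{"m":[83,46,97],"q":37,"xgl":[69,23,87,46,61,99]}}
After op 10 (replace /pw/0/2 91): {"pw":[[95,63,91],[2,83,56,64],[44,61,32,7,77],[16,81,66,12,50,27],[31,31],41],"zc":{"m":[83,46,97],"q":37,"xgl":[69,23,87,46,61,99]}}
After op 11 (add /zc/bp 38): {"pw":[[95,63,91],[2,83,56,64],[44,61,32,7,77],[16,81,66,12,50,27],[31,31],41],"zc":{"bp":38,"m":[83,46,97],"q":37,"xgl":[69,23,87,46,61,99]}}
After op 12 (replace /pw/2/2 85): {"pw":[[95,63,91],[2,83,56,64],[44,61,85,7,77],[16,81,66,12,50,27],[31,31],41],"zc":{"bp":38,"m":[83,46,97],"q":37,"xgl":[69,23,87,46,61,99]}}
Value at /pw/2/2: 85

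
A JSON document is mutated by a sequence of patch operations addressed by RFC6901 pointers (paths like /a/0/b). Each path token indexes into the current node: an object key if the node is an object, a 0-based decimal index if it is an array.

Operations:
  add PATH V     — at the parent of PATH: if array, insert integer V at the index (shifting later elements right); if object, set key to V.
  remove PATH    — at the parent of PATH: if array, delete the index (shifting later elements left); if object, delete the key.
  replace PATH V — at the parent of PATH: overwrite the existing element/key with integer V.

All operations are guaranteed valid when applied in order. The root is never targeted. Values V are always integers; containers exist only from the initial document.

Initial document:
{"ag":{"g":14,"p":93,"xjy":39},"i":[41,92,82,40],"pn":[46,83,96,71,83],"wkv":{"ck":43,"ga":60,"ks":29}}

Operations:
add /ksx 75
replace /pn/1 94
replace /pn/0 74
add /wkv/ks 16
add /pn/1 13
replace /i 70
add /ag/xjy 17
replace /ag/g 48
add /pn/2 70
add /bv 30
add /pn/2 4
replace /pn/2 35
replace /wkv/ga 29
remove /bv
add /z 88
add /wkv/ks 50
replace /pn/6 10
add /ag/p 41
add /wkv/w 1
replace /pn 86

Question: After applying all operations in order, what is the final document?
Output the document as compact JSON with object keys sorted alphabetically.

Answer: {"ag":{"g":48,"p":41,"xjy":17},"i":70,"ksx":75,"pn":86,"wkv":{"ck":43,"ga":29,"ks":50,"w":1},"z":88}

Derivation:
After op 1 (add /ksx 75): {"ag":{"g":14,"p":93,"xjy":39},"i":[41,92,82,40],"ksx":75,"pn":[46,83,96,71,83],"wkv":{"ck":43,"ga":60,"ks":29}}
After op 2 (replace /pn/1 94): {"ag":{"g":14,"p":93,"xjy":39},"i":[41,92,82,40],"ksx":75,"pn":[46,94,96,71,83],"wkv":{"ck":43,"ga":60,"ks":29}}
After op 3 (replace /pn/0 74): {"ag":{"g":14,"p":93,"xjy":39},"i":[41,92,82,40],"ksx":75,"pn":[74,94,96,71,83],"wkv":{"ck":43,"ga":60,"ks":29}}
After op 4 (add /wkv/ks 16): {"ag":{"g":14,"p":93,"xjy":39},"i":[41,92,82,40],"ksx":75,"pn":[74,94,96,71,83],"wkv":{"ck":43,"ga":60,"ks":16}}
After op 5 (add /pn/1 13): {"ag":{"g":14,"p":93,"xjy":39},"i":[41,92,82,40],"ksx":75,"pn":[74,13,94,96,71,83],"wkv":{"ck":43,"ga":60,"ks":16}}
After op 6 (replace /i 70): {"ag":{"g":14,"p":93,"xjy":39},"i":70,"ksx":75,"pn":[74,13,94,96,71,83],"wkv":{"ck":43,"ga":60,"ks":16}}
After op 7 (add /ag/xjy 17): {"ag":{"g":14,"p":93,"xjy":17},"i":70,"ksx":75,"pn":[74,13,94,96,71,83],"wkv":{"ck":43,"ga":60,"ks":16}}
After op 8 (replace /ag/g 48): {"ag":{"g":48,"p":93,"xjy":17},"i":70,"ksx":75,"pn":[74,13,94,96,71,83],"wkv":{"ck":43,"ga":60,"ks":16}}
After op 9 (add /pn/2 70): {"ag":{"g":48,"p":93,"xjy":17},"i":70,"ksx":75,"pn":[74,13,70,94,96,71,83],"wkv":{"ck":43,"ga":60,"ks":16}}
After op 10 (add /bv 30): {"ag":{"g":48,"p":93,"xjy":17},"bv":30,"i":70,"ksx":75,"pn":[74,13,70,94,96,71,83],"wkv":{"ck":43,"ga":60,"ks":16}}
After op 11 (add /pn/2 4): {"ag":{"g":48,"p":93,"xjy":17},"bv":30,"i":70,"ksx":75,"pn":[74,13,4,70,94,96,71,83],"wkv":{"ck":43,"ga":60,"ks":16}}
After op 12 (replace /pn/2 35): {"ag":{"g":48,"p":93,"xjy":17},"bv":30,"i":70,"ksx":75,"pn":[74,13,35,70,94,96,71,83],"wkv":{"ck":43,"ga":60,"ks":16}}
After op 13 (replace /wkv/ga 29): {"ag":{"g":48,"p":93,"xjy":17},"bv":30,"i":70,"ksx":75,"pn":[74,13,35,70,94,96,71,83],"wkv":{"ck":43,"ga":29,"ks":16}}
After op 14 (remove /bv): {"ag":{"g":48,"p":93,"xjy":17},"i":70,"ksx":75,"pn":[74,13,35,70,94,96,71,83],"wkv":{"ck":43,"ga":29,"ks":16}}
After op 15 (add /z 88): {"ag":{"g":48,"p":93,"xjy":17},"i":70,"ksx":75,"pn":[74,13,35,70,94,96,71,83],"wkv":{"ck":43,"ga":29,"ks":16},"z":88}
After op 16 (add /wkv/ks 50): {"ag":{"g":48,"p":93,"xjy":17},"i":70,"ksx":75,"pn":[74,13,35,70,94,96,71,83],"wkv":{"ck":43,"ga":29,"ks":50},"z":88}
After op 17 (replace /pn/6 10): {"ag":{"g":48,"p":93,"xjy":17},"i":70,"ksx":75,"pn":[74,13,35,70,94,96,10,83],"wkv":{"ck":43,"ga":29,"ks":50},"z":88}
After op 18 (add /ag/p 41): {"ag":{"g":48,"p":41,"xjy":17},"i":70,"ksx":75,"pn":[74,13,35,70,94,96,10,83],"wkv":{"ck":43,"ga":29,"ks":50},"z":88}
After op 19 (add /wkv/w 1): {"ag":{"g":48,"p":41,"xjy":17},"i":70,"ksx":75,"pn":[74,13,35,70,94,96,10,83],"wkv":{"ck":43,"ga":29,"ks":50,"w":1},"z":88}
After op 20 (replace /pn 86): {"ag":{"g":48,"p":41,"xjy":17},"i":70,"ksx":75,"pn":86,"wkv":{"ck":43,"ga":29,"ks":50,"w":1},"z":88}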